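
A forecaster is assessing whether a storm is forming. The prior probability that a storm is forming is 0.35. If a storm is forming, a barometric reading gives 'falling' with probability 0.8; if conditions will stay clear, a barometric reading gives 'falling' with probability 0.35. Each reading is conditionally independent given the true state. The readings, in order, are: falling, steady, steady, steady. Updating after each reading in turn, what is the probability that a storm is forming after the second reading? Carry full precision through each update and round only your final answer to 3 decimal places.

After 'falling': P(storm) = 0.8·0.3500 / (0.8·0.3500 + 0.35·0.6500) ≈ 0.5517
After 'steady': P(storm) = 0.2·0.5517 / (0.2·0.5517 + 0.65·0.4483) ≈ 0.2747

0.275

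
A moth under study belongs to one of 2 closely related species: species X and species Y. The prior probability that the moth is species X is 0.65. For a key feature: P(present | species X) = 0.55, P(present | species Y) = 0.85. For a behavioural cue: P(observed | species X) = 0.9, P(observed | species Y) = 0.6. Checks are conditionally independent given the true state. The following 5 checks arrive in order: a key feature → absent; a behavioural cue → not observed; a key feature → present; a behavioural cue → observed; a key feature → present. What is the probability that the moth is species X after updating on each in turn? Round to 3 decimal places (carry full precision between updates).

0.467

After a key feature='absent': P(species X) = 0.45·0.6500 / (0.45·0.6500 + 0.15·0.3500) ≈ 0.8478
After a behavioural cue='not observed': P(species X) = 0.1·0.8478 / (0.1·0.8478 + 0.4·0.1522) ≈ 0.5821
After a key feature='present': P(species X) = 0.55·0.5821 / (0.55·0.5821 + 0.85·0.4179) ≈ 0.4740
After a behavioural cue='observed': P(species X) = 0.9·0.4740 / (0.9·0.4740 + 0.6·0.5260) ≈ 0.5748
After a key feature='present': P(species X) = 0.55·0.5748 / (0.55·0.5748 + 0.85·0.4252) ≈ 0.4666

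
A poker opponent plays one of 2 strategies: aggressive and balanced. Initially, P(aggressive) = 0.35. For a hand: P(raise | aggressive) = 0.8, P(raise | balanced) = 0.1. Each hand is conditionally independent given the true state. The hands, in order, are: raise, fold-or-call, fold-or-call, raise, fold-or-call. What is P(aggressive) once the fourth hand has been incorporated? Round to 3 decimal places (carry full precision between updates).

0.630

Apply Bayes' rule sequentially, carrying P(aggressive) forward.
After 'raise': P(aggressive) = 0.8·0.3500 / (0.8·0.3500 + 0.1·0.6500) ≈ 0.8116
After 'fold-or-call': P(aggressive) = 0.2·0.8116 / (0.2·0.8116 + 0.9·0.1884) ≈ 0.4891
After 'fold-or-call': P(aggressive) = 0.2·0.4891 / (0.2·0.4891 + 0.9·0.5109) ≈ 0.1754
After 'raise': P(aggressive) = 0.8·0.1754 / (0.8·0.1754 + 0.1·0.8246) ≈ 0.6299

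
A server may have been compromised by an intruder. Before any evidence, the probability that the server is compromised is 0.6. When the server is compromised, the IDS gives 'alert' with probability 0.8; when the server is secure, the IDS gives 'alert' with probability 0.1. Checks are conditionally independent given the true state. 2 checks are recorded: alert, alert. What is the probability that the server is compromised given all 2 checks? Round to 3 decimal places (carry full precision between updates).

0.990

After 'alert': P(compromised) = 0.8·0.6000 / (0.8·0.6000 + 0.1·0.4000) ≈ 0.9231
After 'alert': P(compromised) = 0.8·0.9231 / (0.8·0.9231 + 0.1·0.0769) ≈ 0.9897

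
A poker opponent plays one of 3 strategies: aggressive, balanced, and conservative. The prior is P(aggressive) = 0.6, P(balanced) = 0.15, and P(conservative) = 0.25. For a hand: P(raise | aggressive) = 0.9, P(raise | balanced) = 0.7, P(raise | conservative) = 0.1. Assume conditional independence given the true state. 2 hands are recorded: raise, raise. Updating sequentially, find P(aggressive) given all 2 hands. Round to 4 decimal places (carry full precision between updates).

0.8648

After 'raise': normaliser = 0.9·0.6000 + 0.7·0.1500 + 0.1·0.2500; P(aggressive) ≈ 0.8060, P(balanced) ≈ 0.1567, P(conservative) ≈ 0.0373
After 'raise': normaliser = 0.9·0.8060 + 0.7·0.1567 + 0.1·0.0373; P(aggressive) ≈ 0.8648, P(balanced) ≈ 0.1308, P(conservative) ≈ 0.0044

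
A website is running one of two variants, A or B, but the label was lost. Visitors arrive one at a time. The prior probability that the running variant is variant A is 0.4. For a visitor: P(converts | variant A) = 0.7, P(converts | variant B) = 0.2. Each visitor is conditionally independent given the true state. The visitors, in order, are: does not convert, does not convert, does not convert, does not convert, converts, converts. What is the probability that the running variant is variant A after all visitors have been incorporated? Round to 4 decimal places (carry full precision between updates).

0.1390

Each posterior becomes the prior for the next update.
After 'does not convert': P(A) = 0.3·0.4000 / (0.3·0.4000 + 0.8·0.6000) ≈ 0.2000
After 'does not convert': P(A) = 0.3·0.2000 / (0.3·0.2000 + 0.8·0.8000) ≈ 0.0857
After 'does not convert': P(A) = 0.3·0.0857 / (0.3·0.0857 + 0.8·0.9143) ≈ 0.0340
After 'does not convert': P(A) = 0.3·0.0340 / (0.3·0.0340 + 0.8·0.9660) ≈ 0.0130
After 'converts': P(A) = 0.7·0.0130 / (0.7·0.0130 + 0.2·0.9870) ≈ 0.0441
After 'converts': P(A) = 0.7·0.0441 / (0.7·0.0441 + 0.2·0.9559) ≈ 0.1390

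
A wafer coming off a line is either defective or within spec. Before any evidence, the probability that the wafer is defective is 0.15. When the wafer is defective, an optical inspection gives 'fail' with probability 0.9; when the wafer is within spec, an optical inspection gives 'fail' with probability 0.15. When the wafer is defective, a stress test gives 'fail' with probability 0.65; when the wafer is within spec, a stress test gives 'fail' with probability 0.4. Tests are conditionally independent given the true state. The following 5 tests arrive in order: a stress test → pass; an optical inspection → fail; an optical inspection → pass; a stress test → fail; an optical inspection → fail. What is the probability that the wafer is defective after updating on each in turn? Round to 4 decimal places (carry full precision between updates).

After a stress test='pass': P(defective) = 0.35·0.1500 / (0.35·0.1500 + 0.6·0.8500) ≈ 0.0933
After an optical inspection='fail': P(defective) = 0.9·0.0933 / (0.9·0.0933 + 0.15·0.9067) ≈ 0.3818
After an optical inspection='pass': P(defective) = 0.1·0.3818 / (0.1·0.3818 + 0.85·0.6182) ≈ 0.0677
After a stress test='fail': P(defective) = 0.65·0.0677 / (0.65·0.0677 + 0.4·0.9323) ≈ 0.1056
After an optical inspection='fail': P(defective) = 0.9·0.1056 / (0.9·0.1056 + 0.15·0.8944) ≈ 0.4147

0.4147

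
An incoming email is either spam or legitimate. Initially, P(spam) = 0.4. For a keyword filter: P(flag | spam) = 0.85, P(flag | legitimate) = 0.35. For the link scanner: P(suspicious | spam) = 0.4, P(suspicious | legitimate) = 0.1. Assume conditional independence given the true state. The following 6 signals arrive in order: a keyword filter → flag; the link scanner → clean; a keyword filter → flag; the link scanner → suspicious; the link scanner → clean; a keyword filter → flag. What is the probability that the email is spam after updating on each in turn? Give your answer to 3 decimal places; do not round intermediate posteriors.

After a keyword filter='flag': P(spam) = 0.85·0.4000 / (0.85·0.4000 + 0.35·0.6000) ≈ 0.6182
After the link scanner='clean': P(spam) = 0.6·0.6182 / (0.6·0.6182 + 0.9·0.3818) ≈ 0.5191
After a keyword filter='flag': P(spam) = 0.85·0.5191 / (0.85·0.5191 + 0.35·0.4809) ≈ 0.7239
After the link scanner='suspicious': P(spam) = 0.4·0.7239 / (0.4·0.7239 + 0.1·0.2761) ≈ 0.9129
After the link scanner='clean': P(spam) = 0.6·0.9129 / (0.6·0.9129 + 0.9·0.0871) ≈ 0.8748
After a keyword filter='flag': P(spam) = 0.85·0.8748 / (0.85·0.8748 + 0.35·0.1252) ≈ 0.9444

0.944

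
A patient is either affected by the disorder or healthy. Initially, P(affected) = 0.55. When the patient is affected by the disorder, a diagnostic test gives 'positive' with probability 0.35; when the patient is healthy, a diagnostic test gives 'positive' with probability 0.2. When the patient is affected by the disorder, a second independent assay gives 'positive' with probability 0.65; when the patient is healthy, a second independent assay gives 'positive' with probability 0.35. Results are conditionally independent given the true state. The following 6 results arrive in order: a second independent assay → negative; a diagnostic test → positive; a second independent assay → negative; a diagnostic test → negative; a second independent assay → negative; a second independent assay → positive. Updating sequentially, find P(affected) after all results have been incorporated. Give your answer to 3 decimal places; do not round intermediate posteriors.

After a second independent assay='negative': P(affected) = 0.35·0.5500 / (0.35·0.5500 + 0.65·0.4500) ≈ 0.3969
After a diagnostic test='positive': P(affected) = 0.35·0.3969 / (0.35·0.3969 + 0.2·0.6031) ≈ 0.5353
After a second independent assay='negative': P(affected) = 0.35·0.5353 / (0.35·0.5353 + 0.65·0.4647) ≈ 0.3828
After a diagnostic test='negative': P(affected) = 0.65·0.3828 / (0.65·0.3828 + 0.8·0.6172) ≈ 0.3351
After a second independent assay='negative': P(affected) = 0.35·0.3351 / (0.35·0.3351 + 0.65·0.6649) ≈ 0.2134
After a second independent assay='positive': P(affected) = 0.65·0.2134 / (0.65·0.2134 + 0.35·0.7866) ≈ 0.3351

0.335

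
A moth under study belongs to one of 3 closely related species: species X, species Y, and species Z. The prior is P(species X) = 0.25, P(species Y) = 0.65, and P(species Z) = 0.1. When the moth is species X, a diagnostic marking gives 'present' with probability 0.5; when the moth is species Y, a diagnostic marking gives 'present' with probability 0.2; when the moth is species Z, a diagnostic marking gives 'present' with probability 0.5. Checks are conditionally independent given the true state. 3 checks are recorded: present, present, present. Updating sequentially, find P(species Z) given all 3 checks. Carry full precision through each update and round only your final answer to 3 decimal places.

0.255

After 'present': normaliser = 0.5·0.2500 + 0.2·0.6500 + 0.5·0.1000; P(species X) ≈ 0.4098, P(species Y) ≈ 0.4262, P(species Z) ≈ 0.1639
After 'present': normaliser = 0.5·0.4098 + 0.2·0.4262 + 0.5·0.1639; P(species X) ≈ 0.5507, P(species Y) ≈ 0.2291, P(species Z) ≈ 0.2203
After 'present': normaliser = 0.5·0.5507 + 0.2·0.2291 + 0.5·0.2203; P(species X) ≈ 0.6384, P(species Y) ≈ 0.1062, P(species Z) ≈ 0.2554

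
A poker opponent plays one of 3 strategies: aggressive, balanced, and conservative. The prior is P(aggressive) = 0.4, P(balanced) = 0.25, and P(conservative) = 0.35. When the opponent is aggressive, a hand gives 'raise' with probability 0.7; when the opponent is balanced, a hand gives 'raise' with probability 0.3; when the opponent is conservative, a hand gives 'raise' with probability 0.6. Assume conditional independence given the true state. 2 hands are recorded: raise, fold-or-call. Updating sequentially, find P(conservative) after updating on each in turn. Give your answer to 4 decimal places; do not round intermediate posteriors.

0.3810

Apply Bayes' rule sequentially, carrying P(conservative) forward.
After 'raise': normaliser = 0.7·0.4000 + 0.3·0.2500 + 0.6·0.3500; P(aggressive) ≈ 0.4956, P(balanced) ≈ 0.1327, P(conservative) ≈ 0.3717
After 'fold-or-call': normaliser = 0.3·0.4956 + 0.7·0.1327 + 0.4·0.3717; P(aggressive) ≈ 0.3810, P(balanced) ≈ 0.2381, P(conservative) ≈ 0.3810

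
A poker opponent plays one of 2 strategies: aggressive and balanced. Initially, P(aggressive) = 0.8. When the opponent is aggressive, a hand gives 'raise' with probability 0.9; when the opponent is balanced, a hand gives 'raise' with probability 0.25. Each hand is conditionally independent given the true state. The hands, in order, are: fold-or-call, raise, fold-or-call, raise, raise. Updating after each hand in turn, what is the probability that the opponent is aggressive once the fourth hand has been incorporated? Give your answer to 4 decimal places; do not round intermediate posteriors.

0.4796

After 'fold-or-call': P(aggressive) = 0.1·0.8000 / (0.1·0.8000 + 0.75·0.2000) ≈ 0.3478
After 'raise': P(aggressive) = 0.9·0.3478 / (0.9·0.3478 + 0.25·0.6522) ≈ 0.6575
After 'fold-or-call': P(aggressive) = 0.1·0.6575 / (0.1·0.6575 + 0.75·0.3425) ≈ 0.2038
After 'raise': P(aggressive) = 0.9·0.2038 / (0.9·0.2038 + 0.25·0.7962) ≈ 0.4796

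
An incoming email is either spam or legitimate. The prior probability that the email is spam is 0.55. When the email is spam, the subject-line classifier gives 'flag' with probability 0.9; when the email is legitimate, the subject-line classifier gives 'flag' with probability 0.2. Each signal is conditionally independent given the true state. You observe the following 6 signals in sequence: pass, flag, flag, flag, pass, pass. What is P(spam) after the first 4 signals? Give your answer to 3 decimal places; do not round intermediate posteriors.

After 'pass': P(spam) = 0.1·0.5500 / (0.1·0.5500 + 0.8·0.4500) ≈ 0.1325
After 'flag': P(spam) = 0.9·0.1325 / (0.9·0.1325 + 0.2·0.8675) ≈ 0.4074
After 'flag': P(spam) = 0.9·0.4074 / (0.9·0.4074 + 0.2·0.5926) ≈ 0.7557
After 'flag': P(spam) = 0.9·0.7557 / (0.9·0.7557 + 0.2·0.2443) ≈ 0.9330

0.933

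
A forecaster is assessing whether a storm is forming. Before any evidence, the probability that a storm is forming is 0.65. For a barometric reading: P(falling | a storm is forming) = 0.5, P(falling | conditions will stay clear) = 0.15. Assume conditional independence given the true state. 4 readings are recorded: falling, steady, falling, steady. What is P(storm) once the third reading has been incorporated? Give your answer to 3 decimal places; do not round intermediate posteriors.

0.924

After 'falling': P(storm) = 0.5·0.6500 / (0.5·0.6500 + 0.15·0.3500) ≈ 0.8609
After 'steady': P(storm) = 0.5·0.8609 / (0.5·0.8609 + 0.85·0.1391) ≈ 0.7846
After 'falling': P(storm) = 0.5·0.7846 / (0.5·0.7846 + 0.15·0.2154) ≈ 0.9239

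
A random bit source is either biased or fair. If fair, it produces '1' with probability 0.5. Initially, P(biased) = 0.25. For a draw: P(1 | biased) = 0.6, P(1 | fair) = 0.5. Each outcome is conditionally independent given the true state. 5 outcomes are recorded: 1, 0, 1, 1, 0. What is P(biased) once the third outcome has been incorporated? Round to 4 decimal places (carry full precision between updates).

After '1': P(biased) = 0.6·0.2500 / (0.6·0.2500 + 0.5·0.7500) ≈ 0.2857
After '0': P(biased) = 0.4·0.2857 / (0.4·0.2857 + 0.5·0.7143) ≈ 0.2424
After '1': P(biased) = 0.6·0.2424 / (0.6·0.2424 + 0.5·0.7576) ≈ 0.2775

0.2775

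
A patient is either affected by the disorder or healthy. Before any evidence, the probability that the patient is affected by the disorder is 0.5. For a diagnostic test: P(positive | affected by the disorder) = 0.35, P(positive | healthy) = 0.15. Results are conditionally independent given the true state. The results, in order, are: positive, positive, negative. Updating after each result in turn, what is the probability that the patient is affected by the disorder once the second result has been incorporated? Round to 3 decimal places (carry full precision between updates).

0.845

Apply Bayes' rule sequentially, carrying P(affected) forward.
After 'positive': P(affected) = 0.35·0.5000 / (0.35·0.5000 + 0.15·0.5000) ≈ 0.7000
After 'positive': P(affected) = 0.35·0.7000 / (0.35·0.7000 + 0.15·0.3000) ≈ 0.8448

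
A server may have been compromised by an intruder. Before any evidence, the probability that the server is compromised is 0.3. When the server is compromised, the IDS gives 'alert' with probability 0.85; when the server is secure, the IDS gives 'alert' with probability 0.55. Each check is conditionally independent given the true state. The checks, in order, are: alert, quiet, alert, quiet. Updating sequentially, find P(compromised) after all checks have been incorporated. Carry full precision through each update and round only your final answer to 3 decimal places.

0.102

After 'alert': P(compromised) = 0.85·0.3000 / (0.85·0.3000 + 0.55·0.7000) ≈ 0.3984
After 'quiet': P(compromised) = 0.15·0.3984 / (0.15·0.3984 + 0.45·0.6016) ≈ 0.1809
After 'alert': P(compromised) = 0.85·0.1809 / (0.85·0.1809 + 0.55·0.8191) ≈ 0.2544
After 'quiet': P(compromised) = 0.15·0.2544 / (0.15·0.2544 + 0.45·0.7456) ≈ 0.1021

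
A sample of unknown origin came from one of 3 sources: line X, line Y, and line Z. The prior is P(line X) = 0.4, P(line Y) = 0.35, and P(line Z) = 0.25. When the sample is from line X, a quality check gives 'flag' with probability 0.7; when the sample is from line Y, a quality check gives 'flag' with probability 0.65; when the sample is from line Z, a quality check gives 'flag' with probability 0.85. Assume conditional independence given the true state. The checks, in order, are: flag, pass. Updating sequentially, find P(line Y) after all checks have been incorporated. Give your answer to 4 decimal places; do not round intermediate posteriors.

0.4073

After 'flag': normaliser = 0.7·0.4000 + 0.65·0.3500 + 0.85·0.2500; P(line X) ≈ 0.3889, P(line Y) ≈ 0.3160, P(line Z) ≈ 0.2951
After 'pass': normaliser = 0.3·0.3889 + 0.35·0.3160 + 0.15·0.2951; P(line X) ≈ 0.4297, P(line Y) ≈ 0.4073, P(line Z) ≈ 0.1630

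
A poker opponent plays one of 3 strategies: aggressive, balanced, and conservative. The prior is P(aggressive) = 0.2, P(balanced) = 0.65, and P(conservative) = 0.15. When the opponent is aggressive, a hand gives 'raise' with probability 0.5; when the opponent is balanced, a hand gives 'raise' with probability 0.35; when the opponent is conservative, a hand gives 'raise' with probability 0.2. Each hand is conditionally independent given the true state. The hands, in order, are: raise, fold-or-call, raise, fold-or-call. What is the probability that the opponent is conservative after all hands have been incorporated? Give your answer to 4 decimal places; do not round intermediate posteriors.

0.0768

After 'raise': normaliser = 0.5·0.2000 + 0.35·0.6500 + 0.2·0.1500; P(aggressive) ≈ 0.2797, P(balanced) ≈ 0.6364, P(conservative) ≈ 0.0839
After 'fold-or-call': normaliser = 0.5·0.2797 + 0.65·0.6364 + 0.8·0.0839; P(aggressive) ≈ 0.2254, P(balanced) ≈ 0.6665, P(conservative) ≈ 0.1082
After 'raise': normaliser = 0.5·0.2254 + 0.35·0.6665 + 0.2·0.1082; P(aggressive) ≈ 0.3065, P(balanced) ≈ 0.6346, P(conservative) ≈ 0.0589
After 'fold-or-call': normaliser = 0.5·0.3065 + 0.65·0.6346 + 0.8·0.0589; P(aggressive) ≈ 0.2501, P(balanced) ≈ 0.6731, P(conservative) ≈ 0.0768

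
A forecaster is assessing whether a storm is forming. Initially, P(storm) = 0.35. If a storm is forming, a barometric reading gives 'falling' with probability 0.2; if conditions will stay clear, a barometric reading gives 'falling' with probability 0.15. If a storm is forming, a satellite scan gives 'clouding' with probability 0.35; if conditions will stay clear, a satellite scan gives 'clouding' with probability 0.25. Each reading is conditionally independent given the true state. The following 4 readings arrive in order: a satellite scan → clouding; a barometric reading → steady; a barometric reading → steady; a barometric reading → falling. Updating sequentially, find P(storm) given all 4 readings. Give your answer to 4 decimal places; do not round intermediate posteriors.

Each posterior becomes the prior for the next update.
After a satellite scan='clouding': P(storm) = 0.35·0.3500 / (0.35·0.3500 + 0.25·0.6500) ≈ 0.4298
After a barometric reading='steady': P(storm) = 0.8·0.4298 / (0.8·0.4298 + 0.85·0.5702) ≈ 0.4150
After a barometric reading='steady': P(storm) = 0.8·0.4150 / (0.8·0.4150 + 0.85·0.5850) ≈ 0.4004
After a barometric reading='falling': P(storm) = 0.2·0.4004 / (0.2·0.4004 + 0.15·0.5996) ≈ 0.4710

0.4710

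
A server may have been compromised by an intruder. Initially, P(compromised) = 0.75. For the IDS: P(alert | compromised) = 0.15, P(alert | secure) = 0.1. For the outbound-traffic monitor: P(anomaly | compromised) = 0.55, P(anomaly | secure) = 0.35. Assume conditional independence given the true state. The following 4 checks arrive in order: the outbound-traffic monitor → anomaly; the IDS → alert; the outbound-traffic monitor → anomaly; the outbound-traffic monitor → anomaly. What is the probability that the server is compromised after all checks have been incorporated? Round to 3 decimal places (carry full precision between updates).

After the outbound-traffic monitor='anomaly': P(compromised) = 0.55·0.7500 / (0.55·0.7500 + 0.35·0.2500) ≈ 0.8250
After the IDS='alert': P(compromised) = 0.15·0.8250 / (0.15·0.8250 + 0.1·0.1750) ≈ 0.8761
After the outbound-traffic monitor='anomaly': P(compromised) = 0.55·0.8761 / (0.55·0.8761 + 0.35·0.1239) ≈ 0.9174
After the outbound-traffic monitor='anomaly': P(compromised) = 0.55·0.9174 / (0.55·0.9174 + 0.35·0.0826) ≈ 0.9458

0.946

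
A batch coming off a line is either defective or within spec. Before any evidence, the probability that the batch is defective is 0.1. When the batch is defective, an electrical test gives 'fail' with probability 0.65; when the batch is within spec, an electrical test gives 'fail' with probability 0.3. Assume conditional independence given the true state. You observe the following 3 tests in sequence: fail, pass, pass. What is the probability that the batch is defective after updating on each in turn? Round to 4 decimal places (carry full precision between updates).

0.0568

After 'fail': P(defective) = 0.65·0.1000 / (0.65·0.1000 + 0.3·0.9000) ≈ 0.1940
After 'pass': P(defective) = 0.35·0.1940 / (0.35·0.1940 + 0.7·0.8060) ≈ 0.1074
After 'pass': P(defective) = 0.35·0.1074 / (0.35·0.1074 + 0.7·0.8926) ≈ 0.0568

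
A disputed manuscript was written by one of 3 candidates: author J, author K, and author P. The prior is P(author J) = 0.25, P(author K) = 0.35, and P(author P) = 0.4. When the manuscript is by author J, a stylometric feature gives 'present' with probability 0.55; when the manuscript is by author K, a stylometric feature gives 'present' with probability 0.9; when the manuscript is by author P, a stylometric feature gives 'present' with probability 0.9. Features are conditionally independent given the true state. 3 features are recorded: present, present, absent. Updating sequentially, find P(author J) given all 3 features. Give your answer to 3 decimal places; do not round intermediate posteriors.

After 'present': normaliser = 0.55·0.2500 + 0.9·0.3500 + 0.9·0.4000; P(author J) ≈ 0.1692, P(author K) ≈ 0.3877, P(author P) ≈ 0.4431
After 'present': normaliser = 0.55·0.1692 + 0.9·0.3877 + 0.9·0.4431; P(author J) ≈ 0.1107, P(author K) ≈ 0.4150, P(author P) ≈ 0.4743
After 'absent': normaliser = 0.45·0.1107 + 0.1·0.4150 + 0.1·0.4743; P(author J) ≈ 0.3591, P(author K) ≈ 0.2991, P(author P) ≈ 0.3418

0.359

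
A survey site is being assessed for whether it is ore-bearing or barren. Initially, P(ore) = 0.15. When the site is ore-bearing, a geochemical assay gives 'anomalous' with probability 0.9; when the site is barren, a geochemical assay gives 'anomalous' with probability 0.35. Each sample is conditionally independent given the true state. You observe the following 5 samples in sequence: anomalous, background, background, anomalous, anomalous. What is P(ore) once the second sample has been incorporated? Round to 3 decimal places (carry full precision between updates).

0.065

After 'anomalous': P(ore) = 0.9·0.1500 / (0.9·0.1500 + 0.35·0.8500) ≈ 0.3121
After 'background': P(ore) = 0.1·0.3121 / (0.1·0.3121 + 0.65·0.6879) ≈ 0.0653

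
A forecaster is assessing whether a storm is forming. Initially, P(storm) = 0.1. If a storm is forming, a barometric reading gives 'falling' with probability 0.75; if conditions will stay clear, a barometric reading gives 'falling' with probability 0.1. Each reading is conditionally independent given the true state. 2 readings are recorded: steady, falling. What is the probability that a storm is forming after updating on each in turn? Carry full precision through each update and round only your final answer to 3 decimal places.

After 'steady': P(storm) = 0.25·0.1000 / (0.25·0.1000 + 0.9·0.9000) ≈ 0.0299
After 'falling': P(storm) = 0.75·0.0299 / (0.75·0.0299 + 0.1·0.9701) ≈ 0.1880

0.188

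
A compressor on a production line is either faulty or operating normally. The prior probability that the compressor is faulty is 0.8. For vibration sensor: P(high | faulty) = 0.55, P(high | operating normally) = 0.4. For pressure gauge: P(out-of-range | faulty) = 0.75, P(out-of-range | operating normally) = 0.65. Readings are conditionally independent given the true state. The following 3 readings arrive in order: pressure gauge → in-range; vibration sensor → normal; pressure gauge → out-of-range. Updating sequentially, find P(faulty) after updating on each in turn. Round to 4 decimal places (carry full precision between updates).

0.7120

Apply Bayes' rule sequentially, carrying P(faulty) forward.
After pressure gauge='in-range': P(faulty) = 0.25·0.8000 / (0.25·0.8000 + 0.35·0.2000) ≈ 0.7407
After vibration sensor='normal': P(faulty) = 0.45·0.7407 / (0.45·0.7407 + 0.6·0.2593) ≈ 0.6818
After pressure gauge='out-of-range': P(faulty) = 0.75·0.6818 / (0.75·0.6818 + 0.65·0.3182) ≈ 0.7120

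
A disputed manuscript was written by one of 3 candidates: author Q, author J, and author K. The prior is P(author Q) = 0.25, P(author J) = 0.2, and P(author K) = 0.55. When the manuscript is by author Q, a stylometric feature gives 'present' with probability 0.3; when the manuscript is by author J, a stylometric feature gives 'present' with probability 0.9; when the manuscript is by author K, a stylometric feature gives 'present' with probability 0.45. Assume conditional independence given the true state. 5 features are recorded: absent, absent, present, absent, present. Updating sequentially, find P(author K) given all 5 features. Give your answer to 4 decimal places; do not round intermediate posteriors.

Apply Bayes' rule sequentially, carrying P(author K) forward.
After 'absent': normaliser = 0.7·0.2500 + 0.1·0.2000 + 0.55·0.5500; P(author Q) ≈ 0.3518, P(author J) ≈ 0.0402, P(author K) ≈ 0.6080
After 'absent': normaliser = 0.7·0.3518 + 0.1·0.0402 + 0.55·0.6080; P(author Q) ≈ 0.4211, P(author J) ≈ 0.0069, P(author K) ≈ 0.5720
After 'present': normaliser = 0.3·0.4211 + 0.9·0.0069 + 0.45·0.5720; P(author Q) ≈ 0.3240, P(author J) ≈ 0.0159, P(author K) ≈ 0.6601
After 'absent': normaliser = 0.7·0.3240 + 0.1·0.0159 + 0.55·0.6601; P(author Q) ≈ 0.3835, P(author J) ≈ 0.0027, P(author K) ≈ 0.6138
After 'present': normaliser = 0.3·0.3835 + 0.9·0.0027 + 0.45·0.6138; P(author Q) ≈ 0.2922, P(author J) ≈ 0.0061, P(author K) ≈ 0.7016

0.7016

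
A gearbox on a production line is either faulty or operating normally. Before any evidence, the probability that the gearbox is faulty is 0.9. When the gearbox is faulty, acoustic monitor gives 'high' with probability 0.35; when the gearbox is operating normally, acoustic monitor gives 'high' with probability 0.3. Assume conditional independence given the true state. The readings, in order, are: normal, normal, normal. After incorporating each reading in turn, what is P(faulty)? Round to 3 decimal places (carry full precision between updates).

After 'normal': P(faulty) = 0.65·0.9000 / (0.65·0.9000 + 0.7·0.1000) ≈ 0.8931
After 'normal': P(faulty) = 0.65·0.8931 / (0.65·0.8931 + 0.7·0.1069) ≈ 0.8858
After 'normal': P(faulty) = 0.65·0.8858 / (0.65·0.8858 + 0.7·0.1142) ≈ 0.8781

0.878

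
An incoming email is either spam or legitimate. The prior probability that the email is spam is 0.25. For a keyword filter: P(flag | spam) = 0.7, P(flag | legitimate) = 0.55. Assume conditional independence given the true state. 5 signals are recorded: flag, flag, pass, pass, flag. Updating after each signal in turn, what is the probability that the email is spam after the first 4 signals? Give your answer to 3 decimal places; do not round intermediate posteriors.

0.194

Apply Bayes' rule sequentially, carrying P(spam) forward.
After 'flag': P(spam) = 0.7·0.2500 / (0.7·0.2500 + 0.55·0.7500) ≈ 0.2979
After 'flag': P(spam) = 0.7·0.2979 / (0.7·0.2979 + 0.55·0.7021) ≈ 0.3506
After 'pass': P(spam) = 0.3·0.3506 / (0.3·0.3506 + 0.45·0.6494) ≈ 0.2647
After 'pass': P(spam) = 0.3·0.2647 / (0.3·0.2647 + 0.45·0.7353) ≈ 0.1935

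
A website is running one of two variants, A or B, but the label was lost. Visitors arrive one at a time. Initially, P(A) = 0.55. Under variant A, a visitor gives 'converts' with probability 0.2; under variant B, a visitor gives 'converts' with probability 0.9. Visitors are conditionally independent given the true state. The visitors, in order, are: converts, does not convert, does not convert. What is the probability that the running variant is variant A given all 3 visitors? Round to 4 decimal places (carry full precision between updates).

After 'converts': P(A) = 0.2·0.5500 / (0.2·0.5500 + 0.9·0.4500) ≈ 0.2136
After 'does not convert': P(A) = 0.8·0.2136 / (0.8·0.2136 + 0.1·0.7864) ≈ 0.6848
After 'does not convert': P(A) = 0.8·0.6848 / (0.8·0.6848 + 0.1·0.3152) ≈ 0.9456

0.9456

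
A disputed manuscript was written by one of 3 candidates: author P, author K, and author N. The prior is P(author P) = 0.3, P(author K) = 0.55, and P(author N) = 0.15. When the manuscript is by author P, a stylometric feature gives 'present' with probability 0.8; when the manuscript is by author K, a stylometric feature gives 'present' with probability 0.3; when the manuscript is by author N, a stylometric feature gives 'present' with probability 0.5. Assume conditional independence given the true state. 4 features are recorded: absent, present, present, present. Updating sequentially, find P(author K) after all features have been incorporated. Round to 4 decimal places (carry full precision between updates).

0.2059

After 'absent': normaliser = 0.2·0.3000 + 0.7·0.5500 + 0.5·0.1500; P(author P) ≈ 0.1154, P(author K) ≈ 0.7404, P(author N) ≈ 0.1442
After 'present': normaliser = 0.8·0.1154 + 0.3·0.7404 + 0.5·0.1442; P(author P) ≈ 0.2388, P(author K) ≈ 0.5746, P(author N) ≈ 0.1866
After 'present': normaliser = 0.8·0.2388 + 0.3·0.5746 + 0.5·0.1866; P(author P) ≈ 0.4183, P(author K) ≈ 0.3775, P(author N) ≈ 0.2042
After 'present': normaliser = 0.8·0.4183 + 0.3·0.3775 + 0.5·0.2042; P(author P) ≈ 0.6084, P(author K) ≈ 0.2059, P(author N) ≈ 0.1857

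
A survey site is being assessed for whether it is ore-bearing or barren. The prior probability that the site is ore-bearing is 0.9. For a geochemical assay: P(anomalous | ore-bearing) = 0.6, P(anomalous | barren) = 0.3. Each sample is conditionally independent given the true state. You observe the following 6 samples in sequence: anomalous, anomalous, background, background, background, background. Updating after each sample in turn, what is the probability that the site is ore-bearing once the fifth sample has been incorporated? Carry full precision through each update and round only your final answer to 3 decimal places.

Each posterior becomes the prior for the next update.
After 'anomalous': P(ore) = 0.6·0.9000 / (0.6·0.9000 + 0.3·0.1000) ≈ 0.9474
After 'anomalous': P(ore) = 0.6·0.9474 / (0.6·0.9474 + 0.3·0.0526) ≈ 0.9730
After 'background': P(ore) = 0.4·0.9730 / (0.4·0.9730 + 0.7·0.0270) ≈ 0.9536
After 'background': P(ore) = 0.4·0.9536 / (0.4·0.9536 + 0.7·0.0464) ≈ 0.9216
After 'background': P(ore) = 0.4·0.9216 / (0.4·0.9216 + 0.7·0.0784) ≈ 0.8704

0.870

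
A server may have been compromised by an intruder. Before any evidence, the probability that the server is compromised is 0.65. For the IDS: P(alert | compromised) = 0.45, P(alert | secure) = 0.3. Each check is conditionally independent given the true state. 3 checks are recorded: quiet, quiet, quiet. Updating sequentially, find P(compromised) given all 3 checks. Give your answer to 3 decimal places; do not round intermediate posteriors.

After 'quiet': P(compromised) = 0.55·0.6500 / (0.55·0.6500 + 0.7·0.3500) ≈ 0.5934
After 'quiet': P(compromised) = 0.55·0.5934 / (0.55·0.5934 + 0.7·0.4066) ≈ 0.5341
After 'quiet': P(compromised) = 0.55·0.5341 / (0.55·0.5341 + 0.7·0.4659) ≈ 0.4739

0.474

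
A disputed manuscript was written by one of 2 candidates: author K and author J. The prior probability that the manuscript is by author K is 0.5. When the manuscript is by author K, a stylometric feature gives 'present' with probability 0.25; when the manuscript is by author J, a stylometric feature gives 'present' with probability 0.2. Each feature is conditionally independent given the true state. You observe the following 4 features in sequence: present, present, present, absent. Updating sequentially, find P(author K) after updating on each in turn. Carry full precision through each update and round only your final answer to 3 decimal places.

0.647

After 'present': P(author K) = 0.25·0.5000 / (0.25·0.5000 + 0.2·0.5000) ≈ 0.5556
After 'present': P(author K) = 0.25·0.5556 / (0.25·0.5556 + 0.2·0.4444) ≈ 0.6098
After 'present': P(author K) = 0.25·0.6098 / (0.25·0.6098 + 0.2·0.3902) ≈ 0.6614
After 'absent': P(author K) = 0.75·0.6614 / (0.75·0.6614 + 0.8·0.3386) ≈ 0.6468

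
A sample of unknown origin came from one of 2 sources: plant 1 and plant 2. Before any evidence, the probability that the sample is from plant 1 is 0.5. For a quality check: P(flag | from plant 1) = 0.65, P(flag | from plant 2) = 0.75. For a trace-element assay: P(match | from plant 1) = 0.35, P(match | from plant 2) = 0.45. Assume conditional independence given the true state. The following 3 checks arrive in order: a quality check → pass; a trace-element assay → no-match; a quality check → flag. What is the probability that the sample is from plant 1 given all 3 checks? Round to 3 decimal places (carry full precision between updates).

0.589

After a quality check='pass': P(plant 1) = 0.35·0.5000 / (0.35·0.5000 + 0.25·0.5000) ≈ 0.5833
After a trace-element assay='no-match': P(plant 1) = 0.65·0.5833 / (0.65·0.5833 + 0.55·0.4167) ≈ 0.6233
After a quality check='flag': P(plant 1) = 0.65·0.6233 / (0.65·0.6233 + 0.75·0.3767) ≈ 0.5891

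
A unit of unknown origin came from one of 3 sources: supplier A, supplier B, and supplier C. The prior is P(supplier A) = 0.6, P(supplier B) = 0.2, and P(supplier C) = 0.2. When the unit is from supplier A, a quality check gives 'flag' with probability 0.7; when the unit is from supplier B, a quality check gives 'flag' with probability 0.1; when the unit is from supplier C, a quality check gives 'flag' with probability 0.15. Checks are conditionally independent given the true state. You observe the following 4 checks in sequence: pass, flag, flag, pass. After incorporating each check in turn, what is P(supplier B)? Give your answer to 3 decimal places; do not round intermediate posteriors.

0.052

Each posterior becomes the prior for the next update.
After 'pass': normaliser = 0.3·0.6000 + 0.9·0.2000 + 0.85·0.2000; P(supplier A) ≈ 0.3396, P(supplier B) ≈ 0.3396, P(supplier C) ≈ 0.3208
After 'flag': normaliser = 0.7·0.3396 + 0.1·0.3396 + 0.15·0.3208; P(supplier A) ≈ 0.7434, P(supplier B) ≈ 0.1062, P(supplier C) ≈ 0.1504
After 'flag': normaliser = 0.7·0.7434 + 0.1·0.1062 + 0.15·0.1504; P(supplier A) ≈ 0.9400, P(supplier B) ≈ 0.0192, P(supplier C) ≈ 0.0408
After 'pass': normaliser = 0.3·0.9400 + 0.9·0.0192 + 0.85·0.0408; P(supplier A) ≈ 0.8445, P(supplier B) ≈ 0.0517, P(supplier C) ≈ 0.1038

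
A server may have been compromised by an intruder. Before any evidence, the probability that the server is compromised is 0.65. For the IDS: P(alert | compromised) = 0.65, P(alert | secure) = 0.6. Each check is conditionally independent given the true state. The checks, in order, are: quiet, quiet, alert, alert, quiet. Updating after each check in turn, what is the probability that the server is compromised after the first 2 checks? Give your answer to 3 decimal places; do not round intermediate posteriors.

0.587

Each posterior becomes the prior for the next update.
After 'quiet': P(compromised) = 0.35·0.6500 / (0.35·0.6500 + 0.4·0.3500) ≈ 0.6190
After 'quiet': P(compromised) = 0.35·0.6190 / (0.35·0.6190 + 0.4·0.3810) ≈ 0.5871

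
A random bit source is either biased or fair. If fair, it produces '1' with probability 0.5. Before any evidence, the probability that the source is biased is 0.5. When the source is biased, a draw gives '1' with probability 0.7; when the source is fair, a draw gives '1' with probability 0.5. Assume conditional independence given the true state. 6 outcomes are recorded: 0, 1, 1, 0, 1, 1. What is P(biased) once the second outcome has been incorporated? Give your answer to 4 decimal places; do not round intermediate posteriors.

Apply Bayes' rule sequentially, carrying P(biased) forward.
After '0': P(biased) = 0.3·0.5000 / (0.3·0.5000 + 0.5·0.5000) ≈ 0.3750
After '1': P(biased) = 0.7·0.3750 / (0.7·0.3750 + 0.5·0.6250) ≈ 0.4565

0.4565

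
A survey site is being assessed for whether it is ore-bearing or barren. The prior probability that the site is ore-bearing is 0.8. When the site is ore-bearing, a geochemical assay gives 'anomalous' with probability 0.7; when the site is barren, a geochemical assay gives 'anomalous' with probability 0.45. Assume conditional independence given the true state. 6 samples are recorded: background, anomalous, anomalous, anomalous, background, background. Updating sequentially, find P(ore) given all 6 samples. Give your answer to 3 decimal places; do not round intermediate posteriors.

0.710

After 'background': P(ore) = 0.3·0.8000 / (0.3·0.8000 + 0.55·0.2000) ≈ 0.6857
After 'anomalous': P(ore) = 0.7·0.6857 / (0.7·0.6857 + 0.45·0.3143) ≈ 0.7724
After 'anomalous': P(ore) = 0.7·0.7724 / (0.7·0.7724 + 0.45·0.2276) ≈ 0.8408
After 'anomalous': P(ore) = 0.7·0.8408 / (0.7·0.8408 + 0.45·0.1592) ≈ 0.8915
After 'background': P(ore) = 0.3·0.8915 / (0.3·0.8915 + 0.55·0.1085) ≈ 0.8175
After 'background': P(ore) = 0.3·0.8175 / (0.3·0.8175 + 0.55·0.1825) ≈ 0.7096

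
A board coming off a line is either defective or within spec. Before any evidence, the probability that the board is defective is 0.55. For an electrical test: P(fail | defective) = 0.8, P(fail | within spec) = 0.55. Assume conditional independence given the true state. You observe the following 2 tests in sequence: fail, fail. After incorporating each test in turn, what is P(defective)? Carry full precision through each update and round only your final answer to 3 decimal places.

0.721

Apply Bayes' rule sequentially, carrying P(defective) forward.
After 'fail': P(defective) = 0.8·0.5500 / (0.8·0.5500 + 0.55·0.4500) ≈ 0.6400
After 'fail': P(defective) = 0.8·0.6400 / (0.8·0.6400 + 0.55·0.3600) ≈ 0.7211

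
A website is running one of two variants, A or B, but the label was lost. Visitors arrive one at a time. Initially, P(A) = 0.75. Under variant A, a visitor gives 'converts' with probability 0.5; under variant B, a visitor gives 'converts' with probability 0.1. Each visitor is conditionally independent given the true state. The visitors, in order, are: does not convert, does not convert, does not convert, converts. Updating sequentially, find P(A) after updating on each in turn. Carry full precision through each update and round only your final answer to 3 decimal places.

0.720

After 'does not convert': P(A) = 0.5·0.7500 / (0.5·0.7500 + 0.9·0.2500) ≈ 0.6250
After 'does not convert': P(A) = 0.5·0.6250 / (0.5·0.6250 + 0.9·0.3750) ≈ 0.4808
After 'does not convert': P(A) = 0.5·0.4808 / (0.5·0.4808 + 0.9·0.5192) ≈ 0.3397
After 'converts': P(A) = 0.5·0.3397 / (0.5·0.3397 + 0.1·0.6603) ≈ 0.7200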